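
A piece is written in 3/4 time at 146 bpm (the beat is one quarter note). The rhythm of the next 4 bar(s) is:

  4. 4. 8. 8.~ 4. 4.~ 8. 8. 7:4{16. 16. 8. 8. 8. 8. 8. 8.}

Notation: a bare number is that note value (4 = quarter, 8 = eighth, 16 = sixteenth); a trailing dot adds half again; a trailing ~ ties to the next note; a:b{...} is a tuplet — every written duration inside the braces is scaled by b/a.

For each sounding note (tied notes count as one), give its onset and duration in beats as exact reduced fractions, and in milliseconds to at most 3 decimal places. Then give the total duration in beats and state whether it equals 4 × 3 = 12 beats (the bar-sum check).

1) 0.0ms=0b +616.438ms=3/2b
2) 616.438ms=3/2b +616.438ms=3/2b
3) 1232.877ms=3b +308.219ms=3/4b
4) 1541.096ms=15/4b +924.658ms=9/4b
5) 2465.753ms=6b +924.658ms=9/4b
6) 3390.411ms=33/4b +308.219ms=3/4b
7) 3698.63ms=9b +88.063ms=3/14b
8) 3786.693ms=129/14b +88.063ms=3/14b
9) 3874.755ms=66/7b +176.125ms=3/7b
10) 4050.881ms=69/7b +176.125ms=3/7b
11) 4227.006ms=72/7b +176.125ms=3/7b
12) 4403.131ms=75/7b +176.125ms=3/7b
13) 4579.256ms=78/7b +176.125ms=3/7b
14) 4755.382ms=81/7b +176.125ms=3/7b
Σ=12b of 12 (146bpm 3/4) — PASS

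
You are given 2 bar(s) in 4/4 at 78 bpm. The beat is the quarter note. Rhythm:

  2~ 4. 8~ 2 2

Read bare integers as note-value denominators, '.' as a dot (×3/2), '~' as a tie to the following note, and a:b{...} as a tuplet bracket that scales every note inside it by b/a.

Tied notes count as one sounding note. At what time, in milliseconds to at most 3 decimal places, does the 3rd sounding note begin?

1. 0.0ms @ 0 + 2692.308ms (7/2)
2. 2692.308ms @ 7/2 + 1923.077ms (5/2)
3. 4615.385ms @ 6 + 1538.462ms (2)

note 3 onset = 6b = 4615.385ms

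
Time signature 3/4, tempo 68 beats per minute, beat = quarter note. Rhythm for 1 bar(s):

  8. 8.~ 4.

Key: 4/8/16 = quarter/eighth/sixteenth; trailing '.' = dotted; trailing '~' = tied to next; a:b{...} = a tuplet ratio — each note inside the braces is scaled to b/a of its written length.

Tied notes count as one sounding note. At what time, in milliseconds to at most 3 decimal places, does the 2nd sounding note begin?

1. 0.0ms @ 0 + 661.765ms (3/4)
2. 661.765ms @ 3/4 + 1985.294ms (9/4)

note 2 onset = 3/4b = 661.765ms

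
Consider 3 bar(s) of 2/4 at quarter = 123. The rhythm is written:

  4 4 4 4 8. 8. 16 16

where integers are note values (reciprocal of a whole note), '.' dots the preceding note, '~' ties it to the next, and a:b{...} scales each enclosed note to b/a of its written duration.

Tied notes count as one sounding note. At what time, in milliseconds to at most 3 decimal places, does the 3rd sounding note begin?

note 3 onset = 2b = 975.61ms

1. 0.0ms @ 0 + 487.805ms (1)
2. 487.805ms @ 1 + 487.805ms (1)
3. 975.61ms @ 2 + 487.805ms (1)
4. 1463.415ms @ 3 + 487.805ms (1)
5. 1951.22ms @ 4 + 365.854ms (3/4)
6. 2317.073ms @ 19/4 + 365.854ms (3/4)
7. 2682.927ms @ 11/2 + 121.951ms (1/4)
8. 2804.878ms @ 23/4 + 121.951ms (1/4)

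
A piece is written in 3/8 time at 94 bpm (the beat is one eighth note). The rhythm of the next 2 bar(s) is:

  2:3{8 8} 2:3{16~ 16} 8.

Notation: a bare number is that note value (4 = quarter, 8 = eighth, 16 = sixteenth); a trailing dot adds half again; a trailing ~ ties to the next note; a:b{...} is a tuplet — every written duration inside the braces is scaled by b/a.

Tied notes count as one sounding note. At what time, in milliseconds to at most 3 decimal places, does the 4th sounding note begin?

note 4 onset = 9/2b = 2872.34ms

1. 0.0ms @ 0 + 957.447ms (3/2)
2. 957.447ms @ 3/2 + 957.447ms (3/2)
3. 1914.894ms @ 3 + 957.447ms (3/2)
4. 2872.34ms @ 9/2 + 957.447ms (3/2)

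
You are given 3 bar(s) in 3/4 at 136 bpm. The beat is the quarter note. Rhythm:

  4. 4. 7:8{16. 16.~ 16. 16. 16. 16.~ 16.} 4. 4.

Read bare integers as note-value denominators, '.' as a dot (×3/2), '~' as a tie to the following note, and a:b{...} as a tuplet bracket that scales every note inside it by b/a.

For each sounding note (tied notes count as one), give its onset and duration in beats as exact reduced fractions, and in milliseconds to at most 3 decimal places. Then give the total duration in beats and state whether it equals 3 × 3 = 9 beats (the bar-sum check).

1) 0.0ms=0b +661.765ms=3/2b
2) 661.765ms=3/2b +661.765ms=3/2b
3) 1323.529ms=3b +189.076ms=3/7b
4) 1512.605ms=24/7b +378.151ms=6/7b
5) 1890.756ms=30/7b +189.076ms=3/7b
6) 2079.832ms=33/7b +189.076ms=3/7b
7) 2268.908ms=36/7b +378.151ms=6/7b
8) 2647.059ms=6b +661.765ms=3/2b
9) 3308.824ms=15/2b +661.765ms=3/2b
Σ=9b of 9 (136bpm 3/4) — PASS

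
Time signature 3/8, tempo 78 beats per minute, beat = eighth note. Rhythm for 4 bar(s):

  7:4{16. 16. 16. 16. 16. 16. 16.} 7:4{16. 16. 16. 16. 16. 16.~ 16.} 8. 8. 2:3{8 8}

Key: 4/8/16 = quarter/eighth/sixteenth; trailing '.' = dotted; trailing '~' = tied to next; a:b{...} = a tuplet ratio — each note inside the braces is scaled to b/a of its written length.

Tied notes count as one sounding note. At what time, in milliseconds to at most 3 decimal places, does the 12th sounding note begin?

1. 0.0ms @ 0 + 329.67ms (3/7)
2. 329.67ms @ 3/7 + 329.67ms (3/7)
3. 659.341ms @ 6/7 + 329.67ms (3/7)
4. 989.011ms @ 9/7 + 329.67ms (3/7)
5. 1318.681ms @ 12/7 + 329.67ms (3/7)
6. 1648.352ms @ 15/7 + 329.67ms (3/7)
7. 1978.022ms @ 18/7 + 329.67ms (3/7)
8. 2307.692ms @ 3 + 329.67ms (3/7)
9. 2637.363ms @ 24/7 + 329.67ms (3/7)
10. 2967.033ms @ 27/7 + 329.67ms (3/7)
11. 3296.703ms @ 30/7 + 329.67ms (3/7)
12. 3626.374ms @ 33/7 + 329.67ms (3/7)
13. 3956.044ms @ 36/7 + 659.341ms (6/7)
14. 4615.385ms @ 6 + 1153.846ms (3/2)
15. 5769.231ms @ 15/2 + 1153.846ms (3/2)
16. 6923.077ms @ 9 + 1153.846ms (3/2)
17. 8076.923ms @ 21/2 + 1153.846ms (3/2)

note 12 onset = 33/7b = 3626.374ms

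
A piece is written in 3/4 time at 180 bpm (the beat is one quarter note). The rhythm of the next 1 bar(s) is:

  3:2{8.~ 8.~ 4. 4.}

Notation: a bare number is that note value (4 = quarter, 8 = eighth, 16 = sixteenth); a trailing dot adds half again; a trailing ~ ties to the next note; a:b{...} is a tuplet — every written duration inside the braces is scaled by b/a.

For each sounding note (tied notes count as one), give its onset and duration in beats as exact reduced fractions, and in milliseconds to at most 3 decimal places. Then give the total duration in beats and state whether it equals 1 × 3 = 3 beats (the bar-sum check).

1) 0.0ms=0b +666.667ms=2b
2) 666.667ms=2b +333.333ms=1b
Σ=3b of 3 (180bpm 3/4) — PASS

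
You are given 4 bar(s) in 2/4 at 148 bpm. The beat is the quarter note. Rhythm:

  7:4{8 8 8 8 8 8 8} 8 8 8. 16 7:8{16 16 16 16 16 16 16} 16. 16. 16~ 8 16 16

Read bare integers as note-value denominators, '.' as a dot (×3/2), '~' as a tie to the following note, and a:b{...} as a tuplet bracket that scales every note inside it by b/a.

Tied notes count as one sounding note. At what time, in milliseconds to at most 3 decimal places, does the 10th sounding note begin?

note 10 onset = 3b = 1216.216ms

1. 0.0ms @ 0 + 115.83ms (2/7)
2. 115.83ms @ 2/7 + 115.83ms (2/7)
3. 231.66ms @ 4/7 + 115.83ms (2/7)
4. 347.49ms @ 6/7 + 115.83ms (2/7)
5. 463.32ms @ 8/7 + 115.83ms (2/7)
6. 579.151ms @ 10/7 + 115.83ms (2/7)
7. 694.981ms @ 12/7 + 115.83ms (2/7)
8. 810.811ms @ 2 + 202.703ms (1/2)
9. 1013.514ms @ 5/2 + 202.703ms (1/2)
10. 1216.216ms @ 3 + 304.054ms (3/4)
11. 1520.27ms @ 15/4 + 101.351ms (1/4)
12. 1621.622ms @ 4 + 115.83ms (2/7)
13. 1737.452ms @ 30/7 + 115.83ms (2/7)
14. 1853.282ms @ 32/7 + 115.83ms (2/7)
15. 1969.112ms @ 34/7 + 115.83ms (2/7)
16. 2084.942ms @ 36/7 + 115.83ms (2/7)
17. 2200.772ms @ 38/7 + 115.83ms (2/7)
18. 2316.602ms @ 40/7 + 115.83ms (2/7)
19. 2432.432ms @ 6 + 152.027ms (3/8)
20. 2584.459ms @ 51/8 + 152.027ms (3/8)
21. 2736.486ms @ 27/4 + 304.054ms (3/4)
22. 3040.541ms @ 15/2 + 101.351ms (1/4)
23. 3141.892ms @ 31/4 + 101.351ms (1/4)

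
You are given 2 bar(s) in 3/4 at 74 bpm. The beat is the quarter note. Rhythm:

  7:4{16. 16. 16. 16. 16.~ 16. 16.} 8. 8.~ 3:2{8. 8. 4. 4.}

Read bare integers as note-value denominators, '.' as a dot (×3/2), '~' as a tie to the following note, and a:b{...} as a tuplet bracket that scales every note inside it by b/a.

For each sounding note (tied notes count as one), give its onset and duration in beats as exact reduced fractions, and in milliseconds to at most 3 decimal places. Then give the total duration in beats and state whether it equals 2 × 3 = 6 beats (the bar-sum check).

1) 0.0ms=0b +173.745ms=3/14b
2) 173.745ms=3/14b +173.745ms=3/14b
3) 347.49ms=3/7b +173.745ms=3/14b
4) 521.236ms=9/14b +173.745ms=3/14b
5) 694.981ms=6/7b +347.49ms=3/7b
6) 1042.471ms=9/7b +173.745ms=3/14b
7) 1216.216ms=3/2b +608.108ms=3/4b
8) 1824.324ms=9/4b +1013.514ms=5/4b
9) 2837.838ms=7/2b +405.405ms=1/2b
10) 3243.243ms=4b +810.811ms=1b
11) 4054.054ms=5b +810.811ms=1b
Σ=6b of 6 (74bpm 3/4) — PASS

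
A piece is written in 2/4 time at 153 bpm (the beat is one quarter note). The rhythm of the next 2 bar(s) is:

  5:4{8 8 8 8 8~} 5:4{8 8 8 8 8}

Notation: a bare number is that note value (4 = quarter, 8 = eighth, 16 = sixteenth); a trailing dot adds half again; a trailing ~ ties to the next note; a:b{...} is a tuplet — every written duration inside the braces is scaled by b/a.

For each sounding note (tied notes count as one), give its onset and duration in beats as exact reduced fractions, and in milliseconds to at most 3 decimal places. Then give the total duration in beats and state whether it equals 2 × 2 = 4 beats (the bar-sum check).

1) 0.0ms=0b +156.863ms=2/5b
2) 156.863ms=2/5b +156.863ms=2/5b
3) 313.725ms=4/5b +156.863ms=2/5b
4) 470.588ms=6/5b +156.863ms=2/5b
5) 627.451ms=8/5b +313.725ms=4/5b
6) 941.176ms=12/5b +156.863ms=2/5b
7) 1098.039ms=14/5b +156.863ms=2/5b
8) 1254.902ms=16/5b +156.863ms=2/5b
9) 1411.765ms=18/5b +156.863ms=2/5b
Σ=4b of 4 (153bpm 2/4) — PASS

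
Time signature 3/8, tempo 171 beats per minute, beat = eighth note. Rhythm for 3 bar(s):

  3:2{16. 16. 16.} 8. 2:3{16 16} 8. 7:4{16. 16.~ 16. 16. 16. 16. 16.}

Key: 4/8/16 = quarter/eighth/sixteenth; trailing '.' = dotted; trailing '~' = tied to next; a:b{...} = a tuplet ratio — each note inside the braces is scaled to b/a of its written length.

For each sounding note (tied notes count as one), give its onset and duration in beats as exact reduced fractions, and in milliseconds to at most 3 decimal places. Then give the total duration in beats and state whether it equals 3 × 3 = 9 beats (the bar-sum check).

1) 0.0ms=0b +175.439ms=1/2b
2) 175.439ms=1/2b +175.439ms=1/2b
3) 350.877ms=1b +175.439ms=1/2b
4) 526.316ms=3/2b +526.316ms=3/2b
5) 1052.632ms=3b +263.158ms=3/4b
6) 1315.789ms=15/4b +263.158ms=3/4b
7) 1578.947ms=9/2b +526.316ms=3/2b
8) 2105.263ms=6b +150.376ms=3/7b
9) 2255.639ms=45/7b +300.752ms=6/7b
10) 2556.391ms=51/7b +150.376ms=3/7b
11) 2706.767ms=54/7b +150.376ms=3/7b
12) 2857.143ms=57/7b +150.376ms=3/7b
13) 3007.519ms=60/7b +150.376ms=3/7b
Σ=9b of 9 (171bpm 3/8) — PASS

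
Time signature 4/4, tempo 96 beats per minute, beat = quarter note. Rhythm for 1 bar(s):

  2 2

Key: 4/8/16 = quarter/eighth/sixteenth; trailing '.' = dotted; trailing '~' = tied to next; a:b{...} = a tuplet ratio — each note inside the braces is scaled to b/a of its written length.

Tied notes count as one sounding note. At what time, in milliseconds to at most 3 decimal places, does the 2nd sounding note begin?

note 2 onset = 2b = 1250.0ms

1. 0.0ms @ 0 + 1250.0ms (2)
2. 1250.0ms @ 2 + 1250.0ms (2)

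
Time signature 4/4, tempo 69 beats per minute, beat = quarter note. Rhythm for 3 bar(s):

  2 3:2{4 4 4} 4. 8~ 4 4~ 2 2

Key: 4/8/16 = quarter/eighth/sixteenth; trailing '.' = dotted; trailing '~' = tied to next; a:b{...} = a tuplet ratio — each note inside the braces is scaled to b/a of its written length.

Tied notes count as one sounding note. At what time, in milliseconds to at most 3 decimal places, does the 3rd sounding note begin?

1. 0.0ms @ 0 + 1739.13ms (2)
2. 1739.13ms @ 2 + 579.71ms (2/3)
3. 2318.841ms @ 8/3 + 579.71ms (2/3)
4. 2898.551ms @ 10/3 + 579.71ms (2/3)
5. 3478.261ms @ 4 + 1304.348ms (3/2)
6. 4782.609ms @ 11/2 + 1304.348ms (3/2)
7. 6086.957ms @ 7 + 2608.696ms (3)
8. 8695.652ms @ 10 + 1739.13ms (2)

note 3 onset = 8/3b = 2318.841ms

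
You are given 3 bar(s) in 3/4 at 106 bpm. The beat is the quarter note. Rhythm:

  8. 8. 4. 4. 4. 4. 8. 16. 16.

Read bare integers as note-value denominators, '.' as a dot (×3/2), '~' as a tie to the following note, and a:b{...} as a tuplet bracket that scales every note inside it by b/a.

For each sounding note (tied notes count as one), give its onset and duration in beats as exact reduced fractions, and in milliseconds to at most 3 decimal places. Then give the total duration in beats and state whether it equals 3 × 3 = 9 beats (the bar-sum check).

1) 0.0ms=0b +424.528ms=3/4b
2) 424.528ms=3/4b +424.528ms=3/4b
3) 849.057ms=3/2b +849.057ms=3/2b
4) 1698.113ms=3b +849.057ms=3/2b
5) 2547.17ms=9/2b +849.057ms=3/2b
6) 3396.226ms=6b +849.057ms=3/2b
7) 4245.283ms=15/2b +424.528ms=3/4b
8) 4669.811ms=33/4b +212.264ms=3/8b
9) 4882.075ms=69/8b +212.264ms=3/8b
Σ=9b of 9 (106bpm 3/4) — PASS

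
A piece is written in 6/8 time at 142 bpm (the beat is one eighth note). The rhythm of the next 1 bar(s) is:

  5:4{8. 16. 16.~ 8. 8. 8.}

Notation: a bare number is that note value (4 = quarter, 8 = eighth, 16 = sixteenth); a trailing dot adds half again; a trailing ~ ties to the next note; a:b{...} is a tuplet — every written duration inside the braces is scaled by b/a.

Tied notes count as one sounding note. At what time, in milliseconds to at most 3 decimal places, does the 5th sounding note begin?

note 5 onset = 24/5b = 2028.169ms

1. 0.0ms @ 0 + 507.042ms (6/5)
2. 507.042ms @ 6/5 + 253.521ms (3/5)
3. 760.563ms @ 9/5 + 760.563ms (9/5)
4. 1521.127ms @ 18/5 + 507.042ms (6/5)
5. 2028.169ms @ 24/5 + 507.042ms (6/5)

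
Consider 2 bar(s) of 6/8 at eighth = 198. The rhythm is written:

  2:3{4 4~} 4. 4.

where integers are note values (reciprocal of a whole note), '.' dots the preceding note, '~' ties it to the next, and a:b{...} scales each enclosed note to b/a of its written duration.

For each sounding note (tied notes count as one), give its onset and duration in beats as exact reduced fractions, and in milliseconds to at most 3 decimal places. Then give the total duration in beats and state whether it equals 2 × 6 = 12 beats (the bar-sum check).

1) 0.0ms=0b +909.091ms=3b
2) 909.091ms=3b +1818.182ms=6b
3) 2727.273ms=9b +909.091ms=3b
Σ=12b of 12 (198bpm 6/8) — PASS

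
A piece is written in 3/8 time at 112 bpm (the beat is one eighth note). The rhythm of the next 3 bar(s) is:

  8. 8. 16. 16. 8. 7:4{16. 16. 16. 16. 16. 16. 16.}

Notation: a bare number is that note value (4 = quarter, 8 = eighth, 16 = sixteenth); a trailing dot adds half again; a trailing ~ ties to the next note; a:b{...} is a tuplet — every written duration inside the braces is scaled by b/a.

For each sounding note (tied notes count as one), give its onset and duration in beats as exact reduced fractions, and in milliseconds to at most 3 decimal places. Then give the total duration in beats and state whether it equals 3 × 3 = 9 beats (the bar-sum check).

1) 0.0ms=0b +803.571ms=3/2b
2) 803.571ms=3/2b +803.571ms=3/2b
3) 1607.143ms=3b +401.786ms=3/4b
4) 2008.929ms=15/4b +401.786ms=3/4b
5) 2410.714ms=9/2b +803.571ms=3/2b
6) 3214.286ms=6b +229.592ms=3/7b
7) 3443.878ms=45/7b +229.592ms=3/7b
8) 3673.469ms=48/7b +229.592ms=3/7b
9) 3903.061ms=51/7b +229.592ms=3/7b
10) 4132.653ms=54/7b +229.592ms=3/7b
11) 4362.245ms=57/7b +229.592ms=3/7b
12) 4591.837ms=60/7b +229.592ms=3/7b
Σ=9b of 9 (112bpm 3/8) — PASS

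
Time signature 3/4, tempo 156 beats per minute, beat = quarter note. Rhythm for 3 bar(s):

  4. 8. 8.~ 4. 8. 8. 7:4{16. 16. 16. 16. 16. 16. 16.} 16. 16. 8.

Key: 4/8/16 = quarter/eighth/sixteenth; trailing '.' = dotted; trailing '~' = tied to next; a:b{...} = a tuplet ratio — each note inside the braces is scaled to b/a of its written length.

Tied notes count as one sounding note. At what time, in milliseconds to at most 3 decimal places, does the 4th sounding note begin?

1. 0.0ms @ 0 + 576.923ms (3/2)
2. 576.923ms @ 3/2 + 288.462ms (3/4)
3. 865.385ms @ 9/4 + 865.385ms (9/4)
4. 1730.769ms @ 9/2 + 288.462ms (3/4)
5. 2019.231ms @ 21/4 + 288.462ms (3/4)
6. 2307.692ms @ 6 + 82.418ms (3/14)
7. 2390.11ms @ 87/14 + 82.418ms (3/14)
8. 2472.527ms @ 45/7 + 82.418ms (3/14)
9. 2554.945ms @ 93/14 + 82.418ms (3/14)
10. 2637.363ms @ 48/7 + 82.418ms (3/14)
11. 2719.78ms @ 99/14 + 82.418ms (3/14)
12. 2802.198ms @ 51/7 + 82.418ms (3/14)
13. 2884.615ms @ 15/2 + 144.231ms (3/8)
14. 3028.846ms @ 63/8 + 144.231ms (3/8)
15. 3173.077ms @ 33/4 + 288.462ms (3/4)

note 4 onset = 9/2b = 1730.769ms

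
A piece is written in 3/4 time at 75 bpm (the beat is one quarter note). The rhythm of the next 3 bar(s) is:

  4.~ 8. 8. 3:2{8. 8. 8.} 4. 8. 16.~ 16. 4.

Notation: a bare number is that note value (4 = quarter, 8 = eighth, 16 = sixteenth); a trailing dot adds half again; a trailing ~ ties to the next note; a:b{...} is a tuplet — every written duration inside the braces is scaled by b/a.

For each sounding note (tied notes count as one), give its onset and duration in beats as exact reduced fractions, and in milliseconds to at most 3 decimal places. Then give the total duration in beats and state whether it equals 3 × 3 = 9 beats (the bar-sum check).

1) 0.0ms=0b +1800.0ms=9/4b
2) 1800.0ms=9/4b +600.0ms=3/4b
3) 2400.0ms=3b +400.0ms=1/2b
4) 2800.0ms=7/2b +400.0ms=1/2b
5) 3200.0ms=4b +400.0ms=1/2b
6) 3600.0ms=9/2b +1200.0ms=3/2b
7) 4800.0ms=6b +600.0ms=3/4b
8) 5400.0ms=27/4b +600.0ms=3/4b
9) 6000.0ms=15/2b +1200.0ms=3/2b
Σ=9b of 9 (75bpm 3/4) — PASS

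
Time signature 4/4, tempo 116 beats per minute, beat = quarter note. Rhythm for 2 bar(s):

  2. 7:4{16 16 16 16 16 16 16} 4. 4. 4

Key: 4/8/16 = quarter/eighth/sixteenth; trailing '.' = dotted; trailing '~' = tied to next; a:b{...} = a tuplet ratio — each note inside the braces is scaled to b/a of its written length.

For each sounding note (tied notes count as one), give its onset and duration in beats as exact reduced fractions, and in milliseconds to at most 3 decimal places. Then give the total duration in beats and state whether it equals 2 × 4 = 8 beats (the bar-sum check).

1) 0.0ms=0b +1551.724ms=3b
2) 1551.724ms=3b +73.892ms=1/7b
3) 1625.616ms=22/7b +73.892ms=1/7b
4) 1699.507ms=23/7b +73.892ms=1/7b
5) 1773.399ms=24/7b +73.892ms=1/7b
6) 1847.291ms=25/7b +73.892ms=1/7b
7) 1921.182ms=26/7b +73.892ms=1/7b
8) 1995.074ms=27/7b +73.892ms=1/7b
9) 2068.966ms=4b +775.862ms=3/2b
10) 2844.828ms=11/2b +775.862ms=3/2b
11) 3620.69ms=7b +517.241ms=1b
Σ=8b of 8 (116bpm 4/4) — PASS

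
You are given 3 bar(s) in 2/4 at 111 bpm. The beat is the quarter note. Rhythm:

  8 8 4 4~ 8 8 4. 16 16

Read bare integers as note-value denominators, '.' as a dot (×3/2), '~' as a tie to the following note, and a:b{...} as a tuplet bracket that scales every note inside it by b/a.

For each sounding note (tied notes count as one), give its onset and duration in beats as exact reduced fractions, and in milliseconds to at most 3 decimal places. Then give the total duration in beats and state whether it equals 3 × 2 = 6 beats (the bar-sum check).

1) 0.0ms=0b +270.27ms=1/2b
2) 270.27ms=1/2b +270.27ms=1/2b
3) 540.541ms=1b +540.541ms=1b
4) 1081.081ms=2b +810.811ms=3/2b
5) 1891.892ms=7/2b +270.27ms=1/2b
6) 2162.162ms=4b +810.811ms=3/2b
7) 2972.973ms=11/2b +135.135ms=1/4b
8) 3108.108ms=23/4b +135.135ms=1/4b
Σ=6b of 6 (111bpm 2/4) — PASS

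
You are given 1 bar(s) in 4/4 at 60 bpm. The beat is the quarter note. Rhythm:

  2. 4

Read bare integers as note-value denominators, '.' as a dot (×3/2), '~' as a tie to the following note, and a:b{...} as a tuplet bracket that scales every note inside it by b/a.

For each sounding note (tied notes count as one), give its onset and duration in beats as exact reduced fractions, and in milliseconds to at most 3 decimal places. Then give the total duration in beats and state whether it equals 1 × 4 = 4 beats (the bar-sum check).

1) 0.0ms=0b +3000.0ms=3b
2) 3000.0ms=3b +1000.0ms=1b
Σ=4b of 4 (60bpm 4/4) — PASS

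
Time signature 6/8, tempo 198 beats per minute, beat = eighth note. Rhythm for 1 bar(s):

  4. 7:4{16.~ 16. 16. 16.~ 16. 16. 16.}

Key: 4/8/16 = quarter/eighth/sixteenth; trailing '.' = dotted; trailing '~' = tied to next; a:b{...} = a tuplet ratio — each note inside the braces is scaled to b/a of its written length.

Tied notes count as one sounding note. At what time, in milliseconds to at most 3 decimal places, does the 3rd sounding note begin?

1. 0.0ms @ 0 + 909.091ms (3)
2. 909.091ms @ 3 + 259.74ms (6/7)
3. 1168.831ms @ 27/7 + 129.87ms (3/7)
4. 1298.701ms @ 30/7 + 259.74ms (6/7)
5. 1558.442ms @ 36/7 + 129.87ms (3/7)
6. 1688.312ms @ 39/7 + 129.87ms (3/7)

note 3 onset = 27/7b = 1168.831ms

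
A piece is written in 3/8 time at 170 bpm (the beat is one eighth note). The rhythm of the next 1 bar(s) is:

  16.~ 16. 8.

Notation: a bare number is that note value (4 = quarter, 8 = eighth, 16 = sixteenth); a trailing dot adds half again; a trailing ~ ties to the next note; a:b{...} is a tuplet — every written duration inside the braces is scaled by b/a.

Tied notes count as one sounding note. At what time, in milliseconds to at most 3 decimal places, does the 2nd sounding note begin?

1. 0.0ms @ 0 + 529.412ms (3/2)
2. 529.412ms @ 3/2 + 529.412ms (3/2)

note 2 onset = 3/2b = 529.412ms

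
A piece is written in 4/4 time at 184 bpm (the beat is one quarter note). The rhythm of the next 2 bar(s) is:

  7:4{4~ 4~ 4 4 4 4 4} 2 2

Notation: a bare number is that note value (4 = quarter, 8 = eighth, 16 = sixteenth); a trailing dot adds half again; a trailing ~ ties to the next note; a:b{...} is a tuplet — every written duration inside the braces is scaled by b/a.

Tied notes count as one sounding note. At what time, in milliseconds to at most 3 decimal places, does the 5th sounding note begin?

1. 0.0ms @ 0 + 559.006ms (12/7)
2. 559.006ms @ 12/7 + 186.335ms (4/7)
3. 745.342ms @ 16/7 + 186.335ms (4/7)
4. 931.677ms @ 20/7 + 186.335ms (4/7)
5. 1118.012ms @ 24/7 + 186.335ms (4/7)
6. 1304.348ms @ 4 + 652.174ms (2)
7. 1956.522ms @ 6 + 652.174ms (2)

note 5 onset = 24/7b = 1118.012ms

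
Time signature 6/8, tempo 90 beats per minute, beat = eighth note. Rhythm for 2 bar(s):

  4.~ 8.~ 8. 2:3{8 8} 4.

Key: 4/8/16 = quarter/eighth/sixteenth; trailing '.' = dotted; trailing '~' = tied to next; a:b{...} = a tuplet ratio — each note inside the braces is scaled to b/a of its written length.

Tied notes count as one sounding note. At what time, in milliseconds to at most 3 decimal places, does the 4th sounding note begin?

note 4 onset = 9b = 6000.0ms

1. 0.0ms @ 0 + 4000.0ms (6)
2. 4000.0ms @ 6 + 1000.0ms (3/2)
3. 5000.0ms @ 15/2 + 1000.0ms (3/2)
4. 6000.0ms @ 9 + 2000.0ms (3)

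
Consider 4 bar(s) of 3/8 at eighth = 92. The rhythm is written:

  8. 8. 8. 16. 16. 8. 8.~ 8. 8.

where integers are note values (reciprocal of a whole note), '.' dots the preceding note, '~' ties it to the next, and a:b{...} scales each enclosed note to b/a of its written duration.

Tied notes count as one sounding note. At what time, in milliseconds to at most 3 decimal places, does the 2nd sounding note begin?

note 2 onset = 3/2b = 978.261ms

1. 0.0ms @ 0 + 978.261ms (3/2)
2. 978.261ms @ 3/2 + 978.261ms (3/2)
3. 1956.522ms @ 3 + 978.261ms (3/2)
4. 2934.783ms @ 9/2 + 489.13ms (3/4)
5. 3423.913ms @ 21/4 + 489.13ms (3/4)
6. 3913.043ms @ 6 + 978.261ms (3/2)
7. 4891.304ms @ 15/2 + 1956.522ms (3)
8. 6847.826ms @ 21/2 + 978.261ms (3/2)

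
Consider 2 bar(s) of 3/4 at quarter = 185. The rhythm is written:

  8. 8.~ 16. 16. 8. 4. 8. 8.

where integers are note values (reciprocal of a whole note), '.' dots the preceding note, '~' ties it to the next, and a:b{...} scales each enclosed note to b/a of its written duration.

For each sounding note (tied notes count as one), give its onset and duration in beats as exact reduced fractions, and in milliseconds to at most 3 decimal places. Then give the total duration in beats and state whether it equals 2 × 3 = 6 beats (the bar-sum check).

1) 0.0ms=0b +243.243ms=3/4b
2) 243.243ms=3/4b +364.865ms=9/8b
3) 608.108ms=15/8b +121.622ms=3/8b
4) 729.73ms=9/4b +243.243ms=3/4b
5) 972.973ms=3b +486.486ms=3/2b
6) 1459.459ms=9/2b +243.243ms=3/4b
7) 1702.703ms=21/4b +243.243ms=3/4b
Σ=6b of 6 (185bpm 3/4) — PASS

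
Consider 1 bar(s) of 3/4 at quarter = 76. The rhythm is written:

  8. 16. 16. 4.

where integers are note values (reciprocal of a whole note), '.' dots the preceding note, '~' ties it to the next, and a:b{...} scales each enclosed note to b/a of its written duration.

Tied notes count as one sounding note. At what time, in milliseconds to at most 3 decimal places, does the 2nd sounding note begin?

1. 0.0ms @ 0 + 592.105ms (3/4)
2. 592.105ms @ 3/4 + 296.053ms (3/8)
3. 888.158ms @ 9/8 + 296.053ms (3/8)
4. 1184.211ms @ 3/2 + 1184.211ms (3/2)

note 2 onset = 3/4b = 592.105ms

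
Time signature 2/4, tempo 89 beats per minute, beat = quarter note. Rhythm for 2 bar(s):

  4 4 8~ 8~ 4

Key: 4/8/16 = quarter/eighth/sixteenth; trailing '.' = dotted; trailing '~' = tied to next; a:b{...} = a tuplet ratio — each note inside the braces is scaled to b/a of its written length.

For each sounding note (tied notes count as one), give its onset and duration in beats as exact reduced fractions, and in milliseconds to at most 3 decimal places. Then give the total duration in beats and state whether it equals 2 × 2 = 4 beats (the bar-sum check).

1) 0.0ms=0b +674.157ms=1b
2) 674.157ms=1b +674.157ms=1b
3) 1348.315ms=2b +1348.315ms=2b
Σ=4b of 4 (89bpm 2/4) — PASS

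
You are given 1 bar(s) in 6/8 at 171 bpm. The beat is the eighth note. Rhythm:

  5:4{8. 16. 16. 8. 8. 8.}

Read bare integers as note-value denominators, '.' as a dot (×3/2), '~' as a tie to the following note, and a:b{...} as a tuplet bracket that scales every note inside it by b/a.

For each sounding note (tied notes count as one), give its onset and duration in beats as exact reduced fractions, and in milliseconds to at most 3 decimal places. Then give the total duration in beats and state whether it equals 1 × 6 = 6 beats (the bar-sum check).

1) 0.0ms=0b +421.053ms=6/5b
2) 421.053ms=6/5b +210.526ms=3/5b
3) 631.579ms=9/5b +210.526ms=3/5b
4) 842.105ms=12/5b +421.053ms=6/5b
5) 1263.158ms=18/5b +421.053ms=6/5b
6) 1684.211ms=24/5b +421.053ms=6/5b
Σ=6b of 6 (171bpm 6/8) — PASS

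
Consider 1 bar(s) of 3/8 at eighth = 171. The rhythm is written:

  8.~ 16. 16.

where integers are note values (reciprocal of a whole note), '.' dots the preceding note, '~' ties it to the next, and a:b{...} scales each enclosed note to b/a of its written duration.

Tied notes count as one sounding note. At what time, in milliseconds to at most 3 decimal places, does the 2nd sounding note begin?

note 2 onset = 9/4b = 789.474ms

1. 0.0ms @ 0 + 789.474ms (9/4)
2. 789.474ms @ 9/4 + 263.158ms (3/4)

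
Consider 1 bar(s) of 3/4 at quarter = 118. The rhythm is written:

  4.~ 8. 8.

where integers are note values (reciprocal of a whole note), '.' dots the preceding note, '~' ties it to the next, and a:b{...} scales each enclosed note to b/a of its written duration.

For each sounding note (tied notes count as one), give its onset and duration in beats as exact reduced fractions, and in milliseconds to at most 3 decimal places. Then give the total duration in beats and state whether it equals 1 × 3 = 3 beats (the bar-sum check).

1) 0.0ms=0b +1144.068ms=9/4b
2) 1144.068ms=9/4b +381.356ms=3/4b
Σ=3b of 3 (118bpm 3/4) — PASS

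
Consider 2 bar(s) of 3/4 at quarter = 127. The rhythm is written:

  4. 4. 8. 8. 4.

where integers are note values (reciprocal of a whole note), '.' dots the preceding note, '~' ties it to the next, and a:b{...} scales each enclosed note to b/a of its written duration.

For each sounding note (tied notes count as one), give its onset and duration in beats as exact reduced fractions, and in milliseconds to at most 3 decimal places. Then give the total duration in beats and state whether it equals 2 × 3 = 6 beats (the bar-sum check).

1) 0.0ms=0b +708.661ms=3/2b
2) 708.661ms=3/2b +708.661ms=3/2b
3) 1417.323ms=3b +354.331ms=3/4b
4) 1771.654ms=15/4b +354.331ms=3/4b
5) 2125.984ms=9/2b +708.661ms=3/2b
Σ=6b of 6 (127bpm 3/4) — PASS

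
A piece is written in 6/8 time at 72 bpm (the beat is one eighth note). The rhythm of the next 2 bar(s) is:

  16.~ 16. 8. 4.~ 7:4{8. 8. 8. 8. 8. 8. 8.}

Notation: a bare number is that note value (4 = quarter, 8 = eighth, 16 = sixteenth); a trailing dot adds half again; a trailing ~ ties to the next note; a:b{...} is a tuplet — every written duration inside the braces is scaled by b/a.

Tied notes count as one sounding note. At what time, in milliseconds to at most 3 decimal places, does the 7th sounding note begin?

1. 0.0ms @ 0 + 1250.0ms (3/2)
2. 1250.0ms @ 3/2 + 1250.0ms (3/2)
3. 2500.0ms @ 3 + 3214.286ms (27/7)
4. 5714.286ms @ 48/7 + 714.286ms (6/7)
5. 6428.571ms @ 54/7 + 714.286ms (6/7)
6. 7142.857ms @ 60/7 + 714.286ms (6/7)
7. 7857.143ms @ 66/7 + 714.286ms (6/7)
8. 8571.429ms @ 72/7 + 714.286ms (6/7)
9. 9285.714ms @ 78/7 + 714.286ms (6/7)

note 7 onset = 66/7b = 7857.143ms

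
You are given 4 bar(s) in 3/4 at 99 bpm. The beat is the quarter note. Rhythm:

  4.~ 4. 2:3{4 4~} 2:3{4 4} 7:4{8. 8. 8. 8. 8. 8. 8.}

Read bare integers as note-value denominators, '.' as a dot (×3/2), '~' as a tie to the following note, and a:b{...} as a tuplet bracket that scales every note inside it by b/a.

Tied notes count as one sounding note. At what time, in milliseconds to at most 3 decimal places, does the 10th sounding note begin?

1. 0.0ms @ 0 + 1818.182ms (3)
2. 1818.182ms @ 3 + 909.091ms (3/2)
3. 2727.273ms @ 9/2 + 1818.182ms (3)
4. 4545.455ms @ 15/2 + 909.091ms (3/2)
5. 5454.545ms @ 9 + 259.74ms (3/7)
6. 5714.286ms @ 66/7 + 259.74ms (3/7)
7. 5974.026ms @ 69/7 + 259.74ms (3/7)
8. 6233.766ms @ 72/7 + 259.74ms (3/7)
9. 6493.506ms @ 75/7 + 259.74ms (3/7)
10. 6753.247ms @ 78/7 + 259.74ms (3/7)
11. 7012.987ms @ 81/7 + 259.74ms (3/7)

note 10 onset = 78/7b = 6753.247ms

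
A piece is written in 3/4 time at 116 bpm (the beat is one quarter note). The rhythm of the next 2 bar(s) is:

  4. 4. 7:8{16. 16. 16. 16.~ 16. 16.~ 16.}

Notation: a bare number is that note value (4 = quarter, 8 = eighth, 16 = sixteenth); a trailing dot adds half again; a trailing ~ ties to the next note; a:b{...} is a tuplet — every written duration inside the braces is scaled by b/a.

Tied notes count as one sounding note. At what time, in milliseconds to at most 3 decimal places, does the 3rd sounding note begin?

1. 0.0ms @ 0 + 775.862ms (3/2)
2. 775.862ms @ 3/2 + 775.862ms (3/2)
3. 1551.724ms @ 3 + 221.675ms (3/7)
4. 1773.399ms @ 24/7 + 221.675ms (3/7)
5. 1995.074ms @ 27/7 + 221.675ms (3/7)
6. 2216.749ms @ 30/7 + 443.35ms (6/7)
7. 2660.099ms @ 36/7 + 443.35ms (6/7)

note 3 onset = 3b = 1551.724ms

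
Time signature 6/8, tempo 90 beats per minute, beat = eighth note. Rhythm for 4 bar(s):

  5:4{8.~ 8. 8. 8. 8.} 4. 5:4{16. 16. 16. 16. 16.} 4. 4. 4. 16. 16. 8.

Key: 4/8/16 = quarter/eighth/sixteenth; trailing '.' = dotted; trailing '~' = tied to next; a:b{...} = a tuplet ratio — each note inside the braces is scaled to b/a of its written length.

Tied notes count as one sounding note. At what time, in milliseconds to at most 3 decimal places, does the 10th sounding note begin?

note 10 onset = 57/5b = 7600.0ms

1. 0.0ms @ 0 + 1600.0ms (12/5)
2. 1600.0ms @ 12/5 + 800.0ms (6/5)
3. 2400.0ms @ 18/5 + 800.0ms (6/5)
4. 3200.0ms @ 24/5 + 800.0ms (6/5)
5. 4000.0ms @ 6 + 2000.0ms (3)
6. 6000.0ms @ 9 + 400.0ms (3/5)
7. 6400.0ms @ 48/5 + 400.0ms (3/5)
8. 6800.0ms @ 51/5 + 400.0ms (3/5)
9. 7200.0ms @ 54/5 + 400.0ms (3/5)
10. 7600.0ms @ 57/5 + 400.0ms (3/5)
11. 8000.0ms @ 12 + 2000.0ms (3)
12. 10000.0ms @ 15 + 2000.0ms (3)
13. 12000.0ms @ 18 + 2000.0ms (3)
14. 14000.0ms @ 21 + 500.0ms (3/4)
15. 14500.0ms @ 87/4 + 500.0ms (3/4)
16. 15000.0ms @ 45/2 + 1000.0ms (3/2)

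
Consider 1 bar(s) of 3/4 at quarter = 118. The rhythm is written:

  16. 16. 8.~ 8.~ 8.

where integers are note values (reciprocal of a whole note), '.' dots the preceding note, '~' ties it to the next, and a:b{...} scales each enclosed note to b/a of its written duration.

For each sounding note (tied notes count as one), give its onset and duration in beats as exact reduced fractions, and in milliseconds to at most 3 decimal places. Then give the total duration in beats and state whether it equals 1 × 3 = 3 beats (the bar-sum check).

1) 0.0ms=0b +190.678ms=3/8b
2) 190.678ms=3/8b +190.678ms=3/8b
3) 381.356ms=3/4b +1144.068ms=9/4b
Σ=3b of 3 (118bpm 3/4) — PASS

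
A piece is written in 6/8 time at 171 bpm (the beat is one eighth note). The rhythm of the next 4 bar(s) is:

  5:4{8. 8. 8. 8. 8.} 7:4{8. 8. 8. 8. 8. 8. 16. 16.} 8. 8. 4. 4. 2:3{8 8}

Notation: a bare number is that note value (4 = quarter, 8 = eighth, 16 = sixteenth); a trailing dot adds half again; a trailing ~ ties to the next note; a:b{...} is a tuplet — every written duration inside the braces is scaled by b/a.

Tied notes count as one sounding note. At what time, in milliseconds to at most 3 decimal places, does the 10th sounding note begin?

note 10 onset = 66/7b = 3308.271ms

1. 0.0ms @ 0 + 421.053ms (6/5)
2. 421.053ms @ 6/5 + 421.053ms (6/5)
3. 842.105ms @ 12/5 + 421.053ms (6/5)
4. 1263.158ms @ 18/5 + 421.053ms (6/5)
5. 1684.211ms @ 24/5 + 421.053ms (6/5)
6. 2105.263ms @ 6 + 300.752ms (6/7)
7. 2406.015ms @ 48/7 + 300.752ms (6/7)
8. 2706.767ms @ 54/7 + 300.752ms (6/7)
9. 3007.519ms @ 60/7 + 300.752ms (6/7)
10. 3308.271ms @ 66/7 + 300.752ms (6/7)
11. 3609.023ms @ 72/7 + 300.752ms (6/7)
12. 3909.774ms @ 78/7 + 150.376ms (3/7)
13. 4060.15ms @ 81/7 + 150.376ms (3/7)
14. 4210.526ms @ 12 + 526.316ms (3/2)
15. 4736.842ms @ 27/2 + 526.316ms (3/2)
16. 5263.158ms @ 15 + 1052.632ms (3)
17. 6315.789ms @ 18 + 1052.632ms (3)
18. 7368.421ms @ 21 + 526.316ms (3/2)
19. 7894.737ms @ 45/2 + 526.316ms (3/2)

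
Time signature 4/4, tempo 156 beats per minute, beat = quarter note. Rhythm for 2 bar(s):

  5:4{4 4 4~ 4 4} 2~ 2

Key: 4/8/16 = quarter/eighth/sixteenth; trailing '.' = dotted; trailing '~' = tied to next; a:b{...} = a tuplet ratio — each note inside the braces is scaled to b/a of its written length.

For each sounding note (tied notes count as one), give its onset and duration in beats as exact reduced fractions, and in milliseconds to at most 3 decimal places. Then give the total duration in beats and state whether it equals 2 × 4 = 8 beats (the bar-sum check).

1) 0.0ms=0b +307.692ms=4/5b
2) 307.692ms=4/5b +307.692ms=4/5b
3) 615.385ms=8/5b +615.385ms=8/5b
4) 1230.769ms=16/5b +307.692ms=4/5b
5) 1538.462ms=4b +1538.462ms=4b
Σ=8b of 8 (156bpm 4/4) — PASS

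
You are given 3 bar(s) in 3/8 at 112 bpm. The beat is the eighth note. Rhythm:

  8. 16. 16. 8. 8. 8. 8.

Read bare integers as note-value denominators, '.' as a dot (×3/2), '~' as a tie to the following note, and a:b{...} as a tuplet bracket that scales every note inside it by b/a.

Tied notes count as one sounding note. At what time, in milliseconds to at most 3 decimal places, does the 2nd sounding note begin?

1. 0.0ms @ 0 + 803.571ms (3/2)
2. 803.571ms @ 3/2 + 401.786ms (3/4)
3. 1205.357ms @ 9/4 + 401.786ms (3/4)
4. 1607.143ms @ 3 + 803.571ms (3/2)
5. 2410.714ms @ 9/2 + 803.571ms (3/2)
6. 3214.286ms @ 6 + 803.571ms (3/2)
7. 4017.857ms @ 15/2 + 803.571ms (3/2)

note 2 onset = 3/2b = 803.571ms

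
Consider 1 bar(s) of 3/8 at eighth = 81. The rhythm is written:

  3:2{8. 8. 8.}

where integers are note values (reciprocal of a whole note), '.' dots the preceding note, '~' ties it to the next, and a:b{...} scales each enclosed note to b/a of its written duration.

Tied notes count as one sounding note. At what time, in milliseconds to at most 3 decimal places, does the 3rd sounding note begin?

1. 0.0ms @ 0 + 740.741ms (1)
2. 740.741ms @ 1 + 740.741ms (1)
3. 1481.481ms @ 2 + 740.741ms (1)

note 3 onset = 2b = 1481.481ms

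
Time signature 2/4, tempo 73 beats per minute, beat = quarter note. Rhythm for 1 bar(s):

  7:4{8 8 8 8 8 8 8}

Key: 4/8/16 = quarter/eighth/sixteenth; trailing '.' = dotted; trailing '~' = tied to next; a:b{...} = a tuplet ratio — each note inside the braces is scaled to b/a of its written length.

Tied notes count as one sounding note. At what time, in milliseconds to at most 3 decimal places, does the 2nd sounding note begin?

note 2 onset = 2/7b = 234.834ms

1. 0.0ms @ 0 + 234.834ms (2/7)
2. 234.834ms @ 2/7 + 234.834ms (2/7)
3. 469.667ms @ 4/7 + 234.834ms (2/7)
4. 704.501ms @ 6/7 + 234.834ms (2/7)
5. 939.335ms @ 8/7 + 234.834ms (2/7)
6. 1174.168ms @ 10/7 + 234.834ms (2/7)
7. 1409.002ms @ 12/7 + 234.834ms (2/7)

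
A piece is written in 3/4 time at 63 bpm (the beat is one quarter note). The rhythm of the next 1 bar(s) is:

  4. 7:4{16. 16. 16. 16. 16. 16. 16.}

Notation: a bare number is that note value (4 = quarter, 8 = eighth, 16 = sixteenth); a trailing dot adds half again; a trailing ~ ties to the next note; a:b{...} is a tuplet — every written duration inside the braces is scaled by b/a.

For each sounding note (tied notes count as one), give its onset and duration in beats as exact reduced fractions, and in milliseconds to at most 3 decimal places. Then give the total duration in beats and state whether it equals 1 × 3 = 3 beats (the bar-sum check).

1) 0.0ms=0b +1428.571ms=3/2b
2) 1428.571ms=3/2b +204.082ms=3/14b
3) 1632.653ms=12/7b +204.082ms=3/14b
4) 1836.735ms=27/14b +204.082ms=3/14b
5) 2040.816ms=15/7b +204.082ms=3/14b
6) 2244.898ms=33/14b +204.082ms=3/14b
7) 2448.98ms=18/7b +204.082ms=3/14b
8) 2653.061ms=39/14b +204.082ms=3/14b
Σ=3b of 3 (63bpm 3/4) — PASS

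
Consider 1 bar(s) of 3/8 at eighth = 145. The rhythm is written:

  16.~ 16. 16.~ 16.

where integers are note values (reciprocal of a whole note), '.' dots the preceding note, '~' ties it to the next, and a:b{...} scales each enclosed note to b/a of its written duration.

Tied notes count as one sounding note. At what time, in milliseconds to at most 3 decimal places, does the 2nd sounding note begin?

note 2 onset = 3/2b = 620.69ms

1. 0.0ms @ 0 + 620.69ms (3/2)
2. 620.69ms @ 3/2 + 620.69ms (3/2)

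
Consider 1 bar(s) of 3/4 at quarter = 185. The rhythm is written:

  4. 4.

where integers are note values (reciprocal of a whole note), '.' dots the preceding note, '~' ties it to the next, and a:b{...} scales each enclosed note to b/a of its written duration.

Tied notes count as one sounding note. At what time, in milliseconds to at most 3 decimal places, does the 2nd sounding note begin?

1. 0.0ms @ 0 + 486.486ms (3/2)
2. 486.486ms @ 3/2 + 486.486ms (3/2)

note 2 onset = 3/2b = 486.486ms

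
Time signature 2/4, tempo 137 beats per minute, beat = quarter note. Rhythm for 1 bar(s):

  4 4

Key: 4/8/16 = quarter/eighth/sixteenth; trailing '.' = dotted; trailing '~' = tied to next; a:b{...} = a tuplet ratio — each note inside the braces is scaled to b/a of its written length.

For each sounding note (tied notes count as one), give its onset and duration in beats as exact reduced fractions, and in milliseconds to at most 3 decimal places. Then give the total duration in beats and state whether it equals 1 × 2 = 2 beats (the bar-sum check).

1) 0.0ms=0b +437.956ms=1b
2) 437.956ms=1b +437.956ms=1b
Σ=2b of 2 (137bpm 2/4) — PASS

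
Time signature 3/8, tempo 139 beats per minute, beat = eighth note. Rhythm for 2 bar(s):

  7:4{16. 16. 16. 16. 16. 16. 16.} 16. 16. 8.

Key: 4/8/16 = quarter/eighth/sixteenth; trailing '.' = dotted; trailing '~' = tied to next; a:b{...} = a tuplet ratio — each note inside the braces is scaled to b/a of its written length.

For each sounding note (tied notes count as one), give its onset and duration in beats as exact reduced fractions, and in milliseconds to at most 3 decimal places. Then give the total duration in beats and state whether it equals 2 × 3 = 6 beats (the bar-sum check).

1) 0.0ms=0b +184.995ms=3/7b
2) 184.995ms=3/7b +184.995ms=3/7b
3) 369.99ms=6/7b +184.995ms=3/7b
4) 554.985ms=9/7b +184.995ms=3/7b
5) 739.979ms=12/7b +184.995ms=3/7b
6) 924.974ms=15/7b +184.995ms=3/7b
7) 1109.969ms=18/7b +184.995ms=3/7b
8) 1294.964ms=3b +323.741ms=3/4b
9) 1618.705ms=15/4b +323.741ms=3/4b
10) 1942.446ms=9/2b +647.482ms=3/2b
Σ=6b of 6 (139bpm 3/8) — PASS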